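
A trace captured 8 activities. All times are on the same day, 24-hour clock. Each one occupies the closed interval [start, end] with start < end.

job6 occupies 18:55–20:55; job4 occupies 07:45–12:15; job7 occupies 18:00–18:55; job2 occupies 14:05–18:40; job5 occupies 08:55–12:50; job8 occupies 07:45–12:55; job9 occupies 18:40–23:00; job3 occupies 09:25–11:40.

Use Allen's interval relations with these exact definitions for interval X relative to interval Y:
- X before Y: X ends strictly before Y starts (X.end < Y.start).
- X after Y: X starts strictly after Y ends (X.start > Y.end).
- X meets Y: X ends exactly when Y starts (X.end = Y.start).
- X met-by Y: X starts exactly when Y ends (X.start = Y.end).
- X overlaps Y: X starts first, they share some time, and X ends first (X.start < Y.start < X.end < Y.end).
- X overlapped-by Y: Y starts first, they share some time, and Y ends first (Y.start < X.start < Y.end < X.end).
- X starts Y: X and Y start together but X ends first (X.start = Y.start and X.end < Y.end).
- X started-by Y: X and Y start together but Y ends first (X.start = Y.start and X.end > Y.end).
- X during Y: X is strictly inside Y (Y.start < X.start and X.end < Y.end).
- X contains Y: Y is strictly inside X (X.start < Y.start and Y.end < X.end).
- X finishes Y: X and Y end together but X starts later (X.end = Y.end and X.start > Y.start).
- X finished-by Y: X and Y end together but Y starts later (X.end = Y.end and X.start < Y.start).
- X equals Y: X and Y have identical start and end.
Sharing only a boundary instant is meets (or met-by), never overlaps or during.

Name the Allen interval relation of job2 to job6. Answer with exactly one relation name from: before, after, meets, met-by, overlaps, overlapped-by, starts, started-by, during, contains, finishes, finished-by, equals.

job2 = [14:05, 18:40]; job6 = [18:55, 20:55].
Compare endpoints: job2.start < job6.start, job2.start < job6.end, job2.end < job6.start, job2.end < job6.end.
That pattern is 'before'.

before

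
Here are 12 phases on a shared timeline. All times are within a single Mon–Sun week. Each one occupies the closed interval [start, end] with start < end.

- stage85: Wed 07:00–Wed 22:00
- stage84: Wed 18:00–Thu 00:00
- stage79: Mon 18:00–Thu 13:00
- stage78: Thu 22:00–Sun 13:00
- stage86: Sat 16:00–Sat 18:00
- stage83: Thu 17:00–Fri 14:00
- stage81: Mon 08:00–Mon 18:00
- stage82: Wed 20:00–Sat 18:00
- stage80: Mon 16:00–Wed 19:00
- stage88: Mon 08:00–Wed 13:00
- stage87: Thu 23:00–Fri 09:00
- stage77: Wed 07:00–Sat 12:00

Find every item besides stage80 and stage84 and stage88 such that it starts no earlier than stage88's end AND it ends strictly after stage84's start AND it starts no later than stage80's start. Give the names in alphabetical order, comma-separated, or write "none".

Conditions: its start is no earlier than stage88's end (X.start >= Wed 13:00) AND its end is strictly after stage84's start (X.end > Wed 18:00) AND its start is no later than stage80's start (X.start <= Mon 16:00).
stage77: start Wed 07:00 >= Wed 13:00? ✗; end Sat 12:00 > Wed 18:00? ✓; start Wed 07:00 <= Mon 16:00? ✗ → no.
stage78: start Thu 22:00 >= Wed 13:00? ✓; end Sun 13:00 > Wed 18:00? ✓; start Thu 22:00 <= Mon 16:00? ✗ → no.
stage79: start Mon 18:00 >= Wed 13:00? ✗; end Thu 13:00 > Wed 18:00? ✓; start Mon 18:00 <= Mon 16:00? ✗ → no.
stage81: start Mon 08:00 >= Wed 13:00? ✗; end Mon 18:00 > Wed 18:00? ✗; start Mon 08:00 <= Mon 16:00? ✓ → no.
stage82: start Wed 20:00 >= Wed 13:00? ✓; end Sat 18:00 > Wed 18:00? ✓; start Wed 20:00 <= Mon 16:00? ✗ → no.
stage83: start Thu 17:00 >= Wed 13:00? ✓; end Fri 14:00 > Wed 18:00? ✓; start Thu 17:00 <= Mon 16:00? ✗ → no.
stage85: start Wed 07:00 >= Wed 13:00? ✗; end Wed 22:00 > Wed 18:00? ✓; start Wed 07:00 <= Mon 16:00? ✗ → no.
stage86: start Sat 16:00 >= Wed 13:00? ✓; end Sat 18:00 > Wed 18:00? ✓; start Sat 16:00 <= Mon 16:00? ✗ → no.
stage87: start Thu 23:00 >= Wed 13:00? ✓; end Fri 09:00 > Wed 18:00? ✓; start Thu 23:00 <= Mon 16:00? ✗ → no.
Result: none.

none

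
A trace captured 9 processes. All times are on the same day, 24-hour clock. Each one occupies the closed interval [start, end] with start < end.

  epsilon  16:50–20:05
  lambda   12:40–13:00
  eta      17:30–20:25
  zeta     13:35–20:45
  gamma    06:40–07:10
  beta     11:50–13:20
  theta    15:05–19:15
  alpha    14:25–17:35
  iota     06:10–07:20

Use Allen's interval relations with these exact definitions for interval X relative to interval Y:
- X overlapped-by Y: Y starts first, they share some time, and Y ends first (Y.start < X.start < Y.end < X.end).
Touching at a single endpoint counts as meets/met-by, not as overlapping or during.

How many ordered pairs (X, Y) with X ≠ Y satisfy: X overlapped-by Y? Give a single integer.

Checking all 72 ordered pairs for relation 'overlapped-by'; matching pairs in alphabetical order:
(epsilon, alpha): epsilon overlapped-by alpha ✓
(epsilon, theta): epsilon overlapped-by theta ✓
(eta, alpha): eta overlapped-by alpha ✓
(eta, epsilon): eta overlapped-by epsilon ✓
(eta, theta): eta overlapped-by theta ✓
(theta, alpha): theta overlapped-by alpha ✓
Count: 6.

6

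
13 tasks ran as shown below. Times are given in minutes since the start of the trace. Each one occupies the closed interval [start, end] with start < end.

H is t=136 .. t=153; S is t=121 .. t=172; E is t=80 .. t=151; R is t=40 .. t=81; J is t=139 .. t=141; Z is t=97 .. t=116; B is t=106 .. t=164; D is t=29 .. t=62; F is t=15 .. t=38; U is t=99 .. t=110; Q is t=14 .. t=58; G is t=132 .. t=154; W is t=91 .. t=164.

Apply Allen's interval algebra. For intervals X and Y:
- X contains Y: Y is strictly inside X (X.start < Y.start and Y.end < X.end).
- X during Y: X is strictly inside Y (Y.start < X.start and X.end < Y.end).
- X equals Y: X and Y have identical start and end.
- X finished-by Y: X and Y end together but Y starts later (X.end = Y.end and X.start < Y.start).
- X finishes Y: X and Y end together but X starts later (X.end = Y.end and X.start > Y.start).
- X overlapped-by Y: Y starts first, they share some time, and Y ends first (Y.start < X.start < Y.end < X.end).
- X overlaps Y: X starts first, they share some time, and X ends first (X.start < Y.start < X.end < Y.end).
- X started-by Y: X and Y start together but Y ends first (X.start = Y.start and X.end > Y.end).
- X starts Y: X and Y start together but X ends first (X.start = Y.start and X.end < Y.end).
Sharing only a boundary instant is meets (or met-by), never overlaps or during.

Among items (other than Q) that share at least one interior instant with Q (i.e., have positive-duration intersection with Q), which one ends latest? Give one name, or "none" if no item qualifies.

R

Target Q = [t=14, t=58].
B [t=106, t=164] → after → excluded.
D [t=29, t=62] → overlapped-by → candidate.
E [t=80, t=151] → after → excluded.
F [t=15, t=38] → during → candidate.
G [t=132, t=154] → after → excluded.
H [t=136, t=153] → after → excluded.
J [t=139, t=141] → after → excluded.
R [t=40, t=81] → overlapped-by → candidate.
S [t=121, t=172] → after → excluded.
U [t=99, t=110] → after → excluded.
W [t=91, t=164] → after → excluded.
Z [t=97, t=116] → after → excluded.
Among candidates, latest end is t=81 → R.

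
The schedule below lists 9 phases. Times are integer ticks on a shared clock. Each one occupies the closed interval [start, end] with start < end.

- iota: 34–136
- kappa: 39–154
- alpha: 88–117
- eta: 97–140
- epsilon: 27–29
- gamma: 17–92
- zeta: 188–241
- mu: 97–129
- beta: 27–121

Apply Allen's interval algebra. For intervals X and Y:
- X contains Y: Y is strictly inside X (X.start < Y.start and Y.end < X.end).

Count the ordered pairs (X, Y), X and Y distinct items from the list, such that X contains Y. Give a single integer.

Checking all 72 ordered pairs for relation 'contains'; matching pairs in alphabetical order:
(beta, alpha): beta contains alpha ✓
(gamma, epsilon): gamma contains epsilon ✓
(iota, alpha): iota contains alpha ✓
(iota, mu): iota contains mu ✓
(kappa, alpha): kappa contains alpha ✓
(kappa, eta): kappa contains eta ✓
(kappa, mu): kappa contains mu ✓
Count: 7.

7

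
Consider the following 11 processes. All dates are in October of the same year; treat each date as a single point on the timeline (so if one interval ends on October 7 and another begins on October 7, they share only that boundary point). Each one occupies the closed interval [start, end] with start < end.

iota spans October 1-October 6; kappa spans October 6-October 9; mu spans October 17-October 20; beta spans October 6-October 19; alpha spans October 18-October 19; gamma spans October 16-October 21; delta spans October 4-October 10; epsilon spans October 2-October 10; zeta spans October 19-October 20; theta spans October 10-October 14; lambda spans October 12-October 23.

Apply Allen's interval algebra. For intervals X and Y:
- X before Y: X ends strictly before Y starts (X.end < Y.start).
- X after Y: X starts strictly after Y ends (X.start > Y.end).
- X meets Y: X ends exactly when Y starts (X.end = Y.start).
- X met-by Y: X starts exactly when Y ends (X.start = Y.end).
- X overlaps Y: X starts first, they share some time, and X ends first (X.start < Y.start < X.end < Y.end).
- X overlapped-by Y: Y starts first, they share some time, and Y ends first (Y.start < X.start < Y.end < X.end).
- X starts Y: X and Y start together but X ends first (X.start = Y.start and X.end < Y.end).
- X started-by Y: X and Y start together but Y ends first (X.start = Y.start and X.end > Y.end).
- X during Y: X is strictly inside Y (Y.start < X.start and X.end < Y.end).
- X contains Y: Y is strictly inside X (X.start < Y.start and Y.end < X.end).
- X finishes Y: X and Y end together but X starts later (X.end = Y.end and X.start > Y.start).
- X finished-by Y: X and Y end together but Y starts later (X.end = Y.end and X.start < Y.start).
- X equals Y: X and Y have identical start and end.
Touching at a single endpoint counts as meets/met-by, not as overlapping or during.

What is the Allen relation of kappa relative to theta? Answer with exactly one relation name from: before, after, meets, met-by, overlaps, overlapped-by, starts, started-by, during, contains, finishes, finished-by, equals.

before

kappa = [October 6, October 9]; theta = [October 10, October 14].
Compare endpoints: kappa.start < theta.start, kappa.start < theta.end, kappa.end < theta.start, kappa.end < theta.end.
That pattern is 'before'.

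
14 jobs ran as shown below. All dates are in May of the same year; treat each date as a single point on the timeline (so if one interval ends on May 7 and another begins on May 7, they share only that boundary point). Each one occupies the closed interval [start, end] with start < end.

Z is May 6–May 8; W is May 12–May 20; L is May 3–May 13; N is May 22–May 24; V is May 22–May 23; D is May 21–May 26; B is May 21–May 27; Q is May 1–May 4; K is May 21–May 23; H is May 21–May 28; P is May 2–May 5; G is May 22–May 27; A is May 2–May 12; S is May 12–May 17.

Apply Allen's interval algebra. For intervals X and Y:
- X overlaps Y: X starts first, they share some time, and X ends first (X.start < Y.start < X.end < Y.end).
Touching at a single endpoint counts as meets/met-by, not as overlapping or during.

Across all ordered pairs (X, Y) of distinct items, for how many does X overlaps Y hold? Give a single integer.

10

Checking all 182 ordered pairs for relation 'overlaps'; matching pairs in alphabetical order:
(A, L): A overlaps L ✓
(D, G): D overlaps G ✓
(K, G): K overlaps G ✓
(K, N): K overlaps N ✓
(L, S): L overlaps S ✓
(L, W): L overlaps W ✓
(P, L): P overlaps L ✓
(Q, A): Q overlaps A ✓
(Q, L): Q overlaps L ✓
(Q, P): Q overlaps P ✓
Count: 10.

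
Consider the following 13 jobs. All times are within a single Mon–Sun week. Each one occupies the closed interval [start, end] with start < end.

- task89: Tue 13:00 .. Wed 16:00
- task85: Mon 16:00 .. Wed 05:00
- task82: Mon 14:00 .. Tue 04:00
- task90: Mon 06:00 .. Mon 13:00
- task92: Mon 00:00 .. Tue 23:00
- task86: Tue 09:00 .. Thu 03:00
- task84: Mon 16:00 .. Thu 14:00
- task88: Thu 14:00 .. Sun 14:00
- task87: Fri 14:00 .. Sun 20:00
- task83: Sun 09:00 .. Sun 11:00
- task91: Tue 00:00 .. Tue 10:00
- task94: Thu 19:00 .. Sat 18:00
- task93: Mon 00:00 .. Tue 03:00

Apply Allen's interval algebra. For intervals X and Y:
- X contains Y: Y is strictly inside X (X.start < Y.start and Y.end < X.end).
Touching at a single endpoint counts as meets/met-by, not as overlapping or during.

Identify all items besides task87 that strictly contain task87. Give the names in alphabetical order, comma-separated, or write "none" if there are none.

none

Target task87 = [Fri 14:00, Sun 20:00].
task82 [Mon 14:00, Tue 04:00] → before → no.
task83 [Sun 09:00, Sun 11:00] → during → no.
task84 [Mon 16:00, Thu 14:00] → before → no.
task85 [Mon 16:00, Wed 05:00] → before → no.
task86 [Tue 09:00, Thu 03:00] → before → no.
task88 [Thu 14:00, Sun 14:00] → overlaps → no.
task89 [Tue 13:00, Wed 16:00] → before → no.
task90 [Mon 06:00, Mon 13:00] → before → no.
task91 [Tue 00:00, Tue 10:00] → before → no.
task92 [Mon 00:00, Tue 23:00] → before → no.
task93 [Mon 00:00, Tue 03:00] → before → no.
task94 [Thu 19:00, Sat 18:00] → overlaps → no.
Result: none.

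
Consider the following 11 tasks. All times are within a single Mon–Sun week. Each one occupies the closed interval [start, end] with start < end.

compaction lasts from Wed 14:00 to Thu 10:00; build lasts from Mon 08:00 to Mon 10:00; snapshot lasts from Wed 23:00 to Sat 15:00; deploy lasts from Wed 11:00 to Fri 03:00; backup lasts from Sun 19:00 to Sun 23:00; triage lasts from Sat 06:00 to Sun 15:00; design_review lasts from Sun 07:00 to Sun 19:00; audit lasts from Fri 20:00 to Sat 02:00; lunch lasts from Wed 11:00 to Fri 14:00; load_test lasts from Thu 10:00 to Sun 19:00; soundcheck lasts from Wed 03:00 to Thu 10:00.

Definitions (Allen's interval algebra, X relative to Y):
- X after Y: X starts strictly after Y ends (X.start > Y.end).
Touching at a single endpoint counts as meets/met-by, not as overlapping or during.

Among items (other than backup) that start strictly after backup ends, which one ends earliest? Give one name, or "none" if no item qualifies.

Target backup = [Sun 19:00, Sun 23:00].
audit [Fri 20:00, Sat 02:00] → before → excluded.
build [Mon 08:00, Mon 10:00] → before → excluded.
compaction [Wed 14:00, Thu 10:00] → before → excluded.
deploy [Wed 11:00, Fri 03:00] → before → excluded.
design_review [Sun 07:00, Sun 19:00] → meets → excluded.
load_test [Thu 10:00, Sun 19:00] → meets → excluded.
lunch [Wed 11:00, Fri 14:00] → before → excluded.
snapshot [Wed 23:00, Sat 15:00] → before → excluded.
soundcheck [Wed 03:00, Thu 10:00] → before → excluded.
triage [Sat 06:00, Sun 15:00] → before → excluded.
No candidates → none.

none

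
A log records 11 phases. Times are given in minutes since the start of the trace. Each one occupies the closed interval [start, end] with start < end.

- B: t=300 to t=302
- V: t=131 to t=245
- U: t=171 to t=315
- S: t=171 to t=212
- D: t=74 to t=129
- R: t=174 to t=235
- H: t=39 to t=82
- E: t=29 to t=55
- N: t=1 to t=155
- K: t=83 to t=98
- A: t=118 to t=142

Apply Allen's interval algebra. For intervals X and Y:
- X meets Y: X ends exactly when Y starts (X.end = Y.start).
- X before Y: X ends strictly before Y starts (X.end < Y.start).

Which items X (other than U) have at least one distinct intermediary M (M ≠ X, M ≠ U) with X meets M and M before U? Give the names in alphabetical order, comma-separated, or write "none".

none

Target U = [t=171, t=315].
Intermediaries M with M before U: A, D, E, H, K, N.
Via A — items with X meets A: none.
Via D — items with X meets D: none.
Via E — items with X meets E: none.
Via H — items with X meets H: none.
Via K — items with X meets K: none.
Via N — items with X meets N: none.
Union: none.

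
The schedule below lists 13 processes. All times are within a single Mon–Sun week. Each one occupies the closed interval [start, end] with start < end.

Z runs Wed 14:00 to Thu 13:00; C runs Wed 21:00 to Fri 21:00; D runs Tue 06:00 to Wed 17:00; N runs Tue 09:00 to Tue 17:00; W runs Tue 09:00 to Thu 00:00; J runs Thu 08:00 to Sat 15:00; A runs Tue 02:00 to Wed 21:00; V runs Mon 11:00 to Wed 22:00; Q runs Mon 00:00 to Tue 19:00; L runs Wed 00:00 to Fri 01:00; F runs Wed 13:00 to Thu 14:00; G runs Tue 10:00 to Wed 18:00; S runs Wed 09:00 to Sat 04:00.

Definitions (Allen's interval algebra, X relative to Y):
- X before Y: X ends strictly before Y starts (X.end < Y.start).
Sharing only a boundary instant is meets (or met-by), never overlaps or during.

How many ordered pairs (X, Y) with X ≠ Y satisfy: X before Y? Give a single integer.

Checking all 156 ordered pairs for relation 'before'; matching pairs in alphabetical order:
(A, J): A before J ✓
(D, C): D before C ✓
(D, J): D before J ✓
(G, C): G before C ✓
(G, J): G before J ✓
(N, C): N before C ✓
(N, F): N before F ✓
(N, J): N before J ✓
(N, L): N before L ✓
(N, S): N before S ✓
(N, Z): N before Z ✓
(Q, C): Q before C ✓
(Q, F): Q before F ✓
(Q, J): Q before J ✓
(Q, L): Q before L ✓
(Q, S): Q before S ✓
(Q, Z): Q before Z ✓
(V, J): V before J ✓
(W, J): W before J ✓
Count: 19.

19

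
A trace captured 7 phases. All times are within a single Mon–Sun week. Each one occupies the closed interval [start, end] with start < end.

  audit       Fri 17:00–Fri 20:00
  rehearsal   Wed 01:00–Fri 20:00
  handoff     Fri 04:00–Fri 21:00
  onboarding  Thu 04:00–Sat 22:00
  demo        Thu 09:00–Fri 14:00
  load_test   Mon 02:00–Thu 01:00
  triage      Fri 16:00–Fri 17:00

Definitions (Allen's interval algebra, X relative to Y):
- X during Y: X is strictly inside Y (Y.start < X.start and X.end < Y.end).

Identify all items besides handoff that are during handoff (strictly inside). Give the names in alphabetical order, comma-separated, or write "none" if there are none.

audit, triage

Target handoff = [Fri 04:00, Fri 21:00].
audit [Fri 17:00, Fri 20:00] → during → yes.
demo [Thu 09:00, Fri 14:00] → overlaps → no.
load_test [Mon 02:00, Thu 01:00] → before → no.
onboarding [Thu 04:00, Sat 22:00] → contains → no.
rehearsal [Wed 01:00, Fri 20:00] → overlaps → no.
triage [Fri 16:00, Fri 17:00] → during → yes.
Result: audit, triage.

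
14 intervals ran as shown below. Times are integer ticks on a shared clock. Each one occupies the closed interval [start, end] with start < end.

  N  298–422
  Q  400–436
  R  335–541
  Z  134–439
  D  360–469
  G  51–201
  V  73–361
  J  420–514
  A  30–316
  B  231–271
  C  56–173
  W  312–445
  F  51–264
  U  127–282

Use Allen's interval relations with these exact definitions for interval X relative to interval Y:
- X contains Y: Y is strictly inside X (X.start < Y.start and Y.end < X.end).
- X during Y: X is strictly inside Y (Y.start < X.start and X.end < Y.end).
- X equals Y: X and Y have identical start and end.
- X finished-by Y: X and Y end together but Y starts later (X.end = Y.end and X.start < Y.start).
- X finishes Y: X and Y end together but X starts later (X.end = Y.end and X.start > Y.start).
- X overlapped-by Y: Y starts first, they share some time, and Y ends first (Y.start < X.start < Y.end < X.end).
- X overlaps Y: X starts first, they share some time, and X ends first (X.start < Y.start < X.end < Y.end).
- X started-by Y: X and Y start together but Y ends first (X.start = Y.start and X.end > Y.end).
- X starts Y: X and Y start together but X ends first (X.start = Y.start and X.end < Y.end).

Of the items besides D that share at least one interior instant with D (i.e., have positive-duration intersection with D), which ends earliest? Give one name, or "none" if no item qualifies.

V

Target D = [360, 469].
A [30, 316] → before → excluded.
B [231, 271] → before → excluded.
C [56, 173] → before → excluded.
F [51, 264] → before → excluded.
G [51, 201] → before → excluded.
J [420, 514] → overlapped-by → candidate.
N [298, 422] → overlaps → candidate.
Q [400, 436] → during → candidate.
R [335, 541] → contains → candidate.
U [127, 282] → before → excluded.
V [73, 361] → overlaps → candidate.
W [312, 445] → overlaps → candidate.
Z [134, 439] → overlaps → candidate.
Among candidates, earliest end is 361 → V.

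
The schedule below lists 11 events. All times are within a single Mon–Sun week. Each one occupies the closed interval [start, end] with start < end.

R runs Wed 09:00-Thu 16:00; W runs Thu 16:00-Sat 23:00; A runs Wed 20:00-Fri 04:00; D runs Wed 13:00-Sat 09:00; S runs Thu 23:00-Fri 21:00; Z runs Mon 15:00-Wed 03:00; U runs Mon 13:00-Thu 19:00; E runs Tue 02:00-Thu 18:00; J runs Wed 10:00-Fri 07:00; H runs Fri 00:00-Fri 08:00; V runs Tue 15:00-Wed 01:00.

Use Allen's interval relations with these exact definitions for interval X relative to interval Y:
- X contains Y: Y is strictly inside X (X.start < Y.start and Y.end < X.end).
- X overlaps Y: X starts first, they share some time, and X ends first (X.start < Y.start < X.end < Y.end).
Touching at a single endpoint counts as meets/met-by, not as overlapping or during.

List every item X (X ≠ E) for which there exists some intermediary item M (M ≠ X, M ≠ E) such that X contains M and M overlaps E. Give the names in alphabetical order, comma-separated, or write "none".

Target E = [Tue 02:00, Thu 18:00].
Intermediaries M with M overlaps E: Z.
Via Z — items with X contains Z: U.
Union: U.

U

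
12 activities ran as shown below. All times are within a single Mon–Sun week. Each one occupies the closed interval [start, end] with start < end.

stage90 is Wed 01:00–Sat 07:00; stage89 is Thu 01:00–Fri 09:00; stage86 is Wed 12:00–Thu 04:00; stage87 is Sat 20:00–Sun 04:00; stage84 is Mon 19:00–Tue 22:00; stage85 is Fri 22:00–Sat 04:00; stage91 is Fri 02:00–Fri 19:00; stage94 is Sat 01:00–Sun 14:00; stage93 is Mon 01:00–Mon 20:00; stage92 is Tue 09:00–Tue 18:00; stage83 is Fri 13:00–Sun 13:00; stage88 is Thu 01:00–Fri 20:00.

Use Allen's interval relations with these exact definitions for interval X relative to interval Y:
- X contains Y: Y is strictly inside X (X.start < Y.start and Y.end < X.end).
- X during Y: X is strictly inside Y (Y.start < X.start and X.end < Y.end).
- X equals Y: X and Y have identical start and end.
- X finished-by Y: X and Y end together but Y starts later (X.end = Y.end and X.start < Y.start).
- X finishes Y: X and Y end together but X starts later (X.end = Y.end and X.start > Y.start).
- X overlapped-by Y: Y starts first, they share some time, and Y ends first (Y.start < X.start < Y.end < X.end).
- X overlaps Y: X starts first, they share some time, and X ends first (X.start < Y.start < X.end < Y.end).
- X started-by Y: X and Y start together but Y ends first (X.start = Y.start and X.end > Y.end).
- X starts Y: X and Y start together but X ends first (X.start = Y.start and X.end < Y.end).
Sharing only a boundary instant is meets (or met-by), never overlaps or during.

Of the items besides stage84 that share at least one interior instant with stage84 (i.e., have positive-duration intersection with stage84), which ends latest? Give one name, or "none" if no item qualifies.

stage92

Target stage84 = [Mon 19:00, Tue 22:00].
stage83 [Fri 13:00, Sun 13:00] → after → excluded.
stage85 [Fri 22:00, Sat 04:00] → after → excluded.
stage86 [Wed 12:00, Thu 04:00] → after → excluded.
stage87 [Sat 20:00, Sun 04:00] → after → excluded.
stage88 [Thu 01:00, Fri 20:00] → after → excluded.
stage89 [Thu 01:00, Fri 09:00] → after → excluded.
stage90 [Wed 01:00, Sat 07:00] → after → excluded.
stage91 [Fri 02:00, Fri 19:00] → after → excluded.
stage92 [Tue 09:00, Tue 18:00] → during → candidate.
stage93 [Mon 01:00, Mon 20:00] → overlaps → candidate.
stage94 [Sat 01:00, Sun 14:00] → after → excluded.
Among candidates, latest end is Tue 18:00 → stage92.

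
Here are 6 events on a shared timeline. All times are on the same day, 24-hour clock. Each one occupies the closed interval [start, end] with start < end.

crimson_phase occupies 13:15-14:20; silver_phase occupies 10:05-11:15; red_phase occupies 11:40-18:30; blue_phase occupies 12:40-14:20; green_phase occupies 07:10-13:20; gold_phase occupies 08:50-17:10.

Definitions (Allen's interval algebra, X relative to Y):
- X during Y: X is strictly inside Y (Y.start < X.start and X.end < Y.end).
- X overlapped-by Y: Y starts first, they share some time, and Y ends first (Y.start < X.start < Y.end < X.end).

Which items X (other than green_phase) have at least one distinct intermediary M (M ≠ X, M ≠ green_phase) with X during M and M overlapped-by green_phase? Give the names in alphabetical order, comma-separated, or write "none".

blue_phase, crimson_phase, silver_phase

Target green_phase = [07:10, 13:20].
Intermediaries M with M overlapped-by green_phase: blue_phase, crimson_phase, gold_phase, red_phase.
Via blue_phase — items with X during blue_phase: none.
Via crimson_phase — items with X during crimson_phase: none.
Via gold_phase — items with X during gold_phase: blue_phase, crimson_phase, silver_phase.
Via red_phase — items with X during red_phase: blue_phase, crimson_phase.
Union: blue_phase, crimson_phase, silver_phase.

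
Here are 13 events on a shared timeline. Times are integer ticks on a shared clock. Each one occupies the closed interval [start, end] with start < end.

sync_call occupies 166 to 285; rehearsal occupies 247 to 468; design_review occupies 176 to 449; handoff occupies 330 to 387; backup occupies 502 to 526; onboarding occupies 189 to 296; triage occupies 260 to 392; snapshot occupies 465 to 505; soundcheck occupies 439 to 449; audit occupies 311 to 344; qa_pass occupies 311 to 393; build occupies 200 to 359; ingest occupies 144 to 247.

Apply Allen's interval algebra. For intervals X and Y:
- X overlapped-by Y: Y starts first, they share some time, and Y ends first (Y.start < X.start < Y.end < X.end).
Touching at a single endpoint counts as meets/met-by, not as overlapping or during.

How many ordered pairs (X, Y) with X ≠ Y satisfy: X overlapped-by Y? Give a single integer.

Checking all 156 ordered pairs for relation 'overlapped-by'; matching pairs in alphabetical order:
(backup, snapshot): backup overlapped-by snapshot ✓
(build, ingest): build overlapped-by ingest ✓
(build, onboarding): build overlapped-by onboarding ✓
(build, sync_call): build overlapped-by sync_call ✓
(design_review, ingest): design_review overlapped-by ingest ✓
(design_review, sync_call): design_review overlapped-by sync_call ✓
(handoff, audit): handoff overlapped-by audit ✓
(handoff, build): handoff overlapped-by build ✓
(onboarding, ingest): onboarding overlapped-by ingest ✓
(onboarding, sync_call): onboarding overlapped-by sync_call ✓
(qa_pass, build): qa_pass overlapped-by build ✓
(qa_pass, triage): qa_pass overlapped-by triage ✓
(rehearsal, build): rehearsal overlapped-by build ✓
(rehearsal, design_review): rehearsal overlapped-by design_review ✓
(rehearsal, onboarding): rehearsal overlapped-by onboarding ✓
(rehearsal, sync_call): rehearsal overlapped-by sync_call ✓
(snapshot, rehearsal): snapshot overlapped-by rehearsal ✓
(sync_call, ingest): sync_call overlapped-by ingest ✓
(triage, build): triage overlapped-by build ✓
(triage, onboarding): triage overlapped-by onboarding ✓
(triage, sync_call): triage overlapped-by sync_call ✓
Count: 21.

21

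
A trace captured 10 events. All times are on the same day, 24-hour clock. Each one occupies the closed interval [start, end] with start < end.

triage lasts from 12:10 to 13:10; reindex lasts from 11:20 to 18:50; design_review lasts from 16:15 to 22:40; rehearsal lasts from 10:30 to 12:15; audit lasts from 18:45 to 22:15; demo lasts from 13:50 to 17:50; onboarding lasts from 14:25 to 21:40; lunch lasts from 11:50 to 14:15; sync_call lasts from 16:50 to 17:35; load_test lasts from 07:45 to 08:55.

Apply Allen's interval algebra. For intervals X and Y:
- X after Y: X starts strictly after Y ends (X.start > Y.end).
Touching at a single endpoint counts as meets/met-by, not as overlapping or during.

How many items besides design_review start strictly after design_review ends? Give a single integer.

0

Target design_review = [16:15, 22:40].
audit [18:45, 22:15] → during → no.
demo [13:50, 17:50] → overlaps → no.
load_test [07:45, 08:55] → before → no.
lunch [11:50, 14:15] → before → no.
onboarding [14:25, 21:40] → overlaps → no.
rehearsal [10:30, 12:15] → before → no.
reindex [11:20, 18:50] → overlaps → no.
sync_call [16:50, 17:35] → during → no.
triage [12:10, 13:10] → before → no.
Total: 0.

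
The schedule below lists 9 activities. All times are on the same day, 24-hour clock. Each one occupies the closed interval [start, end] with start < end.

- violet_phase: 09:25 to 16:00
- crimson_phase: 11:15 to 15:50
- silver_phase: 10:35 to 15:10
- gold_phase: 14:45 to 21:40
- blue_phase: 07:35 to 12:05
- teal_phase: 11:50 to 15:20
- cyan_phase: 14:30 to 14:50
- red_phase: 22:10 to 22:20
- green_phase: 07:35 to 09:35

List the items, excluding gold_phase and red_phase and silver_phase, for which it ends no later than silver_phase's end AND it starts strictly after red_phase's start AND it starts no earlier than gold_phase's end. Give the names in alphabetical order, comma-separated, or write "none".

Conditions: its end is no later than silver_phase's end (X.end <= 15:10) AND its start is strictly after red_phase's start (X.start > 22:10) AND its start is no earlier than gold_phase's end (X.start >= 21:40).
blue_phase: end 12:05 <= 15:10? ✓; start 07:35 > 22:10? ✗; start 07:35 >= 21:40? ✗ → no.
crimson_phase: end 15:50 <= 15:10? ✗; start 11:15 > 22:10? ✗; start 11:15 >= 21:40? ✗ → no.
cyan_phase: end 14:50 <= 15:10? ✓; start 14:30 > 22:10? ✗; start 14:30 >= 21:40? ✗ → no.
green_phase: end 09:35 <= 15:10? ✓; start 07:35 > 22:10? ✗; start 07:35 >= 21:40? ✗ → no.
teal_phase: end 15:20 <= 15:10? ✗; start 11:50 > 22:10? ✗; start 11:50 >= 21:40? ✗ → no.
violet_phase: end 16:00 <= 15:10? ✗; start 09:25 > 22:10? ✗; start 09:25 >= 21:40? ✗ → no.
Result: none.

none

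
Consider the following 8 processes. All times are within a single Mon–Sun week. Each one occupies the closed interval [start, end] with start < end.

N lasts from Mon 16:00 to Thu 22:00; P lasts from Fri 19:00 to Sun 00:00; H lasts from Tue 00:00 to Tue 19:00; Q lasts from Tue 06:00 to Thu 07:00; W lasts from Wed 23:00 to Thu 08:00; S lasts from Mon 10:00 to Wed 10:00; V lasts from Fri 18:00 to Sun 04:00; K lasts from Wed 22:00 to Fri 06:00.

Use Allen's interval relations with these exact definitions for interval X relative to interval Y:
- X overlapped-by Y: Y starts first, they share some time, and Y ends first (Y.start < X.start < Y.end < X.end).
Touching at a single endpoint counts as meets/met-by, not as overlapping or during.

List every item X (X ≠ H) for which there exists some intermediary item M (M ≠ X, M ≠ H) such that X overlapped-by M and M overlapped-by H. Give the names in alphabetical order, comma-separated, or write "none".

Target H = [Tue 00:00, Tue 19:00].
Intermediaries M with M overlapped-by H: Q.
Via Q — items with X overlapped-by Q: K, W.
Union: K, W.

K, W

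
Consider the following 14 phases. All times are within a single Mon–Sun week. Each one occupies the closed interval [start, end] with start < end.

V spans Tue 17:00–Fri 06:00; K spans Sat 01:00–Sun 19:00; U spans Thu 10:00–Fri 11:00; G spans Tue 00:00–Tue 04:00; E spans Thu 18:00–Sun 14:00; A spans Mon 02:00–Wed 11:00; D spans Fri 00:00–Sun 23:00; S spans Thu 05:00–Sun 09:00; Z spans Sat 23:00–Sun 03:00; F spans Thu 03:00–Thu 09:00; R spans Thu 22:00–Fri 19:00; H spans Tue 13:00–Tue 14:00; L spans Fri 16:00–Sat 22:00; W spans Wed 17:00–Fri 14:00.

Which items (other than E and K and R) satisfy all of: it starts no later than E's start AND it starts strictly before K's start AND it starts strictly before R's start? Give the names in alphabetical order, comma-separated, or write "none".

A, F, G, H, S, U, V, W

Conditions: its start is no later than E's start (X.start <= Thu 18:00) AND its start is strictly before K's start (X.start < Sat 01:00) AND its start is strictly before R's start (X.start < Thu 22:00).
A: start Mon 02:00 <= Thu 18:00? ✓; start Mon 02:00 < Sat 01:00? ✓; start Mon 02:00 < Thu 22:00? ✓ → yes.
D: start Fri 00:00 <= Thu 18:00? ✗; start Fri 00:00 < Sat 01:00? ✓; start Fri 00:00 < Thu 22:00? ✗ → no.
F: start Thu 03:00 <= Thu 18:00? ✓; start Thu 03:00 < Sat 01:00? ✓; start Thu 03:00 < Thu 22:00? ✓ → yes.
G: start Tue 00:00 <= Thu 18:00? ✓; start Tue 00:00 < Sat 01:00? ✓; start Tue 00:00 < Thu 22:00? ✓ → yes.
H: start Tue 13:00 <= Thu 18:00? ✓; start Tue 13:00 < Sat 01:00? ✓; start Tue 13:00 < Thu 22:00? ✓ → yes.
L: start Fri 16:00 <= Thu 18:00? ✗; start Fri 16:00 < Sat 01:00? ✓; start Fri 16:00 < Thu 22:00? ✗ → no.
S: start Thu 05:00 <= Thu 18:00? ✓; start Thu 05:00 < Sat 01:00? ✓; start Thu 05:00 < Thu 22:00? ✓ → yes.
U: start Thu 10:00 <= Thu 18:00? ✓; start Thu 10:00 < Sat 01:00? ✓; start Thu 10:00 < Thu 22:00? ✓ → yes.
V: start Tue 17:00 <= Thu 18:00? ✓; start Tue 17:00 < Sat 01:00? ✓; start Tue 17:00 < Thu 22:00? ✓ → yes.
W: start Wed 17:00 <= Thu 18:00? ✓; start Wed 17:00 < Sat 01:00? ✓; start Wed 17:00 < Thu 22:00? ✓ → yes.
Z: start Sat 23:00 <= Thu 18:00? ✗; start Sat 23:00 < Sat 01:00? ✗; start Sat 23:00 < Thu 22:00? ✗ → no.
Result: A, F, G, H, S, U, V, W.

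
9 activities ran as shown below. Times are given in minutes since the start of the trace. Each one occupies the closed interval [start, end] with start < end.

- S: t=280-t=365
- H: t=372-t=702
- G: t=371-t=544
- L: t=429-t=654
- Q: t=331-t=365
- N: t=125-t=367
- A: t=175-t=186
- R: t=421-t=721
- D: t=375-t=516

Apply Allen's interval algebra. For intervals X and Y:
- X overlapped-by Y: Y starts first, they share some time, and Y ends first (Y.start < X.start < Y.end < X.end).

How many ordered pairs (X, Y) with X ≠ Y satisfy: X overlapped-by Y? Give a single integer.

Checking all 72 ordered pairs for relation 'overlapped-by'; matching pairs in alphabetical order:
(H, G): H overlapped-by G ✓
(L, D): L overlapped-by D ✓
(L, G): L overlapped-by G ✓
(R, D): R overlapped-by D ✓
(R, G): R overlapped-by G ✓
(R, H): R overlapped-by H ✓
Count: 6.

6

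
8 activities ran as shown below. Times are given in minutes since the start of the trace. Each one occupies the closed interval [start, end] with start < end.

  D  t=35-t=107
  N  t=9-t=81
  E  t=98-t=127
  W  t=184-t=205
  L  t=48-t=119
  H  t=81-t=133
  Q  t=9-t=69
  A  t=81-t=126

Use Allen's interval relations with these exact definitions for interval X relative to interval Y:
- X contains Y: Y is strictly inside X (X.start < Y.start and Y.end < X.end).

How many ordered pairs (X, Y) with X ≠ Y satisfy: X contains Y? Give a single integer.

Checking all 56 ordered pairs for relation 'contains'; matching pairs in alphabetical order:
(H, E): H contains E ✓
Count: 1.

1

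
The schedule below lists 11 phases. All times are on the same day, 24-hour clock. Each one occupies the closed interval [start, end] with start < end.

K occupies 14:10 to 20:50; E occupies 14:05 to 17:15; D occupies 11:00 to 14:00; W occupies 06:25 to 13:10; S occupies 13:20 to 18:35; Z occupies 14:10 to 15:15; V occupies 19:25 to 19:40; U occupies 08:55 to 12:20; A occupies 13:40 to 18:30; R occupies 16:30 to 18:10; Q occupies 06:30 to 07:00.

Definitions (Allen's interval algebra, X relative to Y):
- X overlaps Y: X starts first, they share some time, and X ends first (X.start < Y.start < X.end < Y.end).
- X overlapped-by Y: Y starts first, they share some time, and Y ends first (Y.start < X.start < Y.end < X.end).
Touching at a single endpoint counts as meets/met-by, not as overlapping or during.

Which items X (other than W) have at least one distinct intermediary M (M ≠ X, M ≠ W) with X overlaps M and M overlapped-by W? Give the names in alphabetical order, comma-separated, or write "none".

U

Target W = [06:25, 13:10].
Intermediaries M with M overlapped-by W: D.
Via D — items with X overlaps D: U.
Union: U.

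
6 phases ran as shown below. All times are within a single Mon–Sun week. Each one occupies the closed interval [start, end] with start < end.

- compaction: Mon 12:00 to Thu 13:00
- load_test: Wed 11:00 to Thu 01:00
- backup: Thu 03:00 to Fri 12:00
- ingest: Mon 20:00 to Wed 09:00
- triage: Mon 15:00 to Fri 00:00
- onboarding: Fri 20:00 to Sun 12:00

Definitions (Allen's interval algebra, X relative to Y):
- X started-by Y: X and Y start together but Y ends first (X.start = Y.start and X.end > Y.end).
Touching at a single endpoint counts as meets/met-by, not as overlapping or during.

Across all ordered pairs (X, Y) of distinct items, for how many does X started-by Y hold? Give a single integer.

Checking all 30 ordered pairs for relation 'started-by'; matching pairs in alphabetical order:
No pair satisfies it.
Count: 0.

0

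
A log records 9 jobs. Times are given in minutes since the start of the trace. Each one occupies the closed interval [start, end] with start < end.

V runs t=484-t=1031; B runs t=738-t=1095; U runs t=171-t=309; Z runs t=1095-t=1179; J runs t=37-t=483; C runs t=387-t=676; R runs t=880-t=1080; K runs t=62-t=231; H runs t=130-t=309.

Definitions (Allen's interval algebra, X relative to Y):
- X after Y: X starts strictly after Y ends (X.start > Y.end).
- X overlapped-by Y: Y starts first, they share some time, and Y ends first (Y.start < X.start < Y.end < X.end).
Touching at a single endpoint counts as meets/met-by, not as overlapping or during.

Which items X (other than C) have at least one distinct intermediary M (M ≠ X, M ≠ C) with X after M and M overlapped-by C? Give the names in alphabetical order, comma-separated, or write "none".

Z

Target C = [t=387, t=676].
Intermediaries M with M overlapped-by C: V.
Via V — items with X after V: Z.
Union: Z.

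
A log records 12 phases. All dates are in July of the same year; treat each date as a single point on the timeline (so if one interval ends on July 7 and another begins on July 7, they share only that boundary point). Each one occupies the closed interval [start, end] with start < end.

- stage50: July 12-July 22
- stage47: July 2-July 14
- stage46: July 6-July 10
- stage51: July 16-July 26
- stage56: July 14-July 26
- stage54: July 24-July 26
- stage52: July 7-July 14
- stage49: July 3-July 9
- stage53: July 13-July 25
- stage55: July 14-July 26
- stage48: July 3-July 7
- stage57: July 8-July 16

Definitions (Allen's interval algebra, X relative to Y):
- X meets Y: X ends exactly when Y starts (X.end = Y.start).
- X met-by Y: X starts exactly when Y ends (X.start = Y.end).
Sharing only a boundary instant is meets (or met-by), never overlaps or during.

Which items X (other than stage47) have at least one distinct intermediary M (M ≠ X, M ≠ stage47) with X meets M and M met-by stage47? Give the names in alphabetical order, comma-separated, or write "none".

Target stage47 = [July 2, July 14].
Intermediaries M with M met-by stage47: stage55, stage56.
Via stage55 — items with X meets stage55: stage52.
Via stage56 — items with X meets stage56: stage52.
Union: stage52.

stage52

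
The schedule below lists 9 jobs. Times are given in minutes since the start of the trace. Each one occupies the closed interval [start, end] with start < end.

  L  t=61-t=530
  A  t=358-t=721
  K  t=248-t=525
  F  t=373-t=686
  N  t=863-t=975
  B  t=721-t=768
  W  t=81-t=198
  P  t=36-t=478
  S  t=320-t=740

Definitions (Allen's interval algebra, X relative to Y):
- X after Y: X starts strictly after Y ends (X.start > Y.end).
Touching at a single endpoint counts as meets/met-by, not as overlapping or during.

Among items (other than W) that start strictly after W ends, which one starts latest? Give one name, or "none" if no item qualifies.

Target W = [t=81, t=198].
A [t=358, t=721] → after → candidate.
B [t=721, t=768] → after → candidate.
F [t=373, t=686] → after → candidate.
K [t=248, t=525] → after → candidate.
L [t=61, t=530] → contains → excluded.
N [t=863, t=975] → after → candidate.
P [t=36, t=478] → contains → excluded.
S [t=320, t=740] → after → candidate.
Among candidates, latest start is t=863 → N.

N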